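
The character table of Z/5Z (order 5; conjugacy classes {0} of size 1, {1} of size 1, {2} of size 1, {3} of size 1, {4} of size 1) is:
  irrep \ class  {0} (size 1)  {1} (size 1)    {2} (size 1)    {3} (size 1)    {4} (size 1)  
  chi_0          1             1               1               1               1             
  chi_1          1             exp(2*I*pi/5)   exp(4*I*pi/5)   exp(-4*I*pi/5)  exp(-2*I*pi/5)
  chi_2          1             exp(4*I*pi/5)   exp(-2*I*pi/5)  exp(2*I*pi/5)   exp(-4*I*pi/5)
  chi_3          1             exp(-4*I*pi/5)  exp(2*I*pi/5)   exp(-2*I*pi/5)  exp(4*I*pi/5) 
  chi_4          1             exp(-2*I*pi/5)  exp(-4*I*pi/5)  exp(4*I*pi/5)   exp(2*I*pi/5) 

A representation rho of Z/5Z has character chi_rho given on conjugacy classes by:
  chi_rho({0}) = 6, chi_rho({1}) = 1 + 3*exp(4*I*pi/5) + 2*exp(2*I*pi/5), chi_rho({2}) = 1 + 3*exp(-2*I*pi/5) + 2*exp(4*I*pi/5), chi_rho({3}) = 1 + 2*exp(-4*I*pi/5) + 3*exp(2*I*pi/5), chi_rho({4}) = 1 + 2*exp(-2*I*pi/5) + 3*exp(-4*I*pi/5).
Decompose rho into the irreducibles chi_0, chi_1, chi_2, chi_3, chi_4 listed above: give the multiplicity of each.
Multiplicities: chi_0: 1, chi_1: 2, chi_2: 3, chi_3: 0, chi_4: 0.

Reasoning: Use <chi_rho, chi> = (1/|G|) sum_C |C| * chi_rho(C) * conj(chi(C)) with |G| = 5 for each irreducible chi in the table:
  <chi_rho, chi_0> = (1/5)[1*(6)*conj(1) + 1*(1 + 3*exp(4*I*pi/5) + 2*exp(2*I*pi/5))*conj(1) + 1*(1 + 3*exp(-2*I*pi/5) + 2*exp(4*I*pi/5))*conj(1) + 1*(1 + 2*exp(-4*I*pi/5) + 3*exp(2*I*pi/5))*conj(1) + 1*(1 + 2*exp(-2*I*pi/5) + 3*exp(-4*I*pi/5))*conj(1)]
      = (1/5)[(6) + (1 + 3*exp(4*I*pi/5) + 2*exp(2*I*pi/5)) + (1 + 3*exp(-2*I*pi/5) + 2*exp(4*I*pi/5)) + (1 + 2*exp(-4*I*pi/5) + 3*exp(2*I*pi/5)) + (1 + 2*exp(-2*I*pi/5) + 3*exp(-4*I*pi/5))] = 5/5 = 1
  <chi_rho, chi_1> = (1/5)[1*(6)*conj(1) + 1*(1 + 3*exp(4*I*pi/5) + 2*exp(2*I*pi/5))*conj(exp(2*I*pi/5)) + 1*(1 + 3*exp(-2*I*pi/5) + 2*exp(4*I*pi/5))*conj(exp(4*I*pi/5)) + 1*(1 + 2*exp(-4*I*pi/5) + 3*exp(2*I*pi/5))*conj(exp(-4*I*pi/5)) + 1*(1 + 2*exp(-2*I*pi/5) + 3*exp(-4*I*pi/5))*conj(exp(-2*I*pi/5))]
      = (1/5)[(6) + (2 + exp(-2*I*pi/5) + 3*exp(2*I*pi/5)) + (2 + exp(-4*I*pi/5) + 3*exp(4*I*pi/5)) + (2 + 3*exp(-4*I*pi/5) + exp(4*I*pi/5)) + (2 + 3*exp(-2*I*pi/5) + exp(2*I*pi/5))] = 10/5 = 2
  <chi_rho, chi_2> = (1/5)[1*(6)*conj(1) + 1*(1 + 3*exp(4*I*pi/5) + 2*exp(2*I*pi/5))*conj(exp(4*I*pi/5)) + 1*(1 + 3*exp(-2*I*pi/5) + 2*exp(4*I*pi/5))*conj(exp(-2*I*pi/5)) + 1*(1 + 2*exp(-4*I*pi/5) + 3*exp(2*I*pi/5))*conj(exp(2*I*pi/5)) + 1*(1 + 2*exp(-2*I*pi/5) + 3*exp(-4*I*pi/5))*conj(exp(-4*I*pi/5))]
      = (1/5)[(6) + (3 + 2*exp(-2*I*pi/5) + exp(-4*I*pi/5)) + (3 + 2*exp(-4*I*pi/5) + exp(2*I*pi/5)) + (3 + exp(-2*I*pi/5) + 2*exp(4*I*pi/5)) + (3 + exp(4*I*pi/5) + 2*exp(2*I*pi/5))] = 15/5 = 3
  <chi_rho, chi_3> = (1/5)[1*(6)*conj(1) + 1*(1 + 3*exp(4*I*pi/5) + 2*exp(2*I*pi/5))*conj(exp(-4*I*pi/5)) + 1*(1 + 3*exp(-2*I*pi/5) + 2*exp(4*I*pi/5))*conj(exp(2*I*pi/5)) + 1*(1 + 2*exp(-4*I*pi/5) + 3*exp(2*I*pi/5))*conj(exp(-2*I*pi/5)) + 1*(1 + 2*exp(-2*I*pi/5) + 3*exp(-4*I*pi/5))*conj(exp(4*I*pi/5))]
      = (1/5)[(6) + (3*exp(-2*I*pi/5) + 2*exp(-4*I*pi/5) + exp(4*I*pi/5)) + (3*exp(-4*I*pi/5) + exp(-2*I*pi/5) + 2*exp(2*I*pi/5)) + (2*exp(-2*I*pi/5) + exp(2*I*pi/5) + 3*exp(4*I*pi/5)) + (exp(-4*I*pi/5) + 2*exp(4*I*pi/5) + 3*exp(2*I*pi/5))] = 0/5 = 0
  <chi_rho, chi_4> = (1/5)[1*(6)*conj(1) + 1*(1 + 3*exp(4*I*pi/5) + 2*exp(2*I*pi/5))*conj(exp(-2*I*pi/5)) + 1*(1 + 3*exp(-2*I*pi/5) + 2*exp(4*I*pi/5))*conj(exp(-4*I*pi/5)) + 1*(1 + 2*exp(-4*I*pi/5) + 3*exp(2*I*pi/5))*conj(exp(4*I*pi/5)) + 1*(1 + 2*exp(-2*I*pi/5) + 3*exp(-4*I*pi/5))*conj(exp(2*I*pi/5))]
      = (1/5)[(6) + (3*exp(-4*I*pi/5) + exp(2*I*pi/5) + 2*exp(4*I*pi/5)) + (2*exp(-2*I*pi/5) + exp(4*I*pi/5) + 3*exp(2*I*pi/5)) + (3*exp(-2*I*pi/5) + exp(-4*I*pi/5) + 2*exp(2*I*pi/5)) + (2*exp(-4*I*pi/5) + exp(-2*I*pi/5) + 3*exp(4*I*pi/5))] = 0/5 = 0
(Exp terms are combined using exp(i*s)*conj(exp(i*t)) = exp(i*(s-t)), and sums of them are collapsed using the identity that for every m > 1 the m distinct m-th roots of unity sum to 0, e.g. 1 + exp(2*I*pi/3) + exp(-2*I*pi/3) = 0.)
Dimension check: dim(rho) = sum (mult * dim) = 1*1 + 2*1 + 3*1 + 0*1 + 0*1 = 6 = chi_rho(e) = 6.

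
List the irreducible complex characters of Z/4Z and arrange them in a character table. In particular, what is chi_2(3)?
Character table of Z/4Z (irreps indexed chi_0,...,chi_3 with chi_k(m) = zeta_4^(k*m), zeta_4 = exp(2*pi*i/4)):
  irrep \ class  {0} (size 1)  {1} (size 1)  {2} (size 1)  {3} (size 1)
  chi_0          1             1             1             1           
  chi_1          1             I             -1            -I          
  chi_2          1             -1            1             -1          
  chi_3          1             -I            -1            I           

Spot check: chi_2(3) = zeta_4^(2*3) = zeta_4^6 = -1.

Solution. Z/4Z is abelian, so all 4 irreducible complex representations are 1-dimensional. They are given by chi_k(m) = zeta_4^(k*m) for k = 0,...,3. Row orthogonality: sum_m chi_k(m) conj(chi_l(m)) = 4 * [k = l].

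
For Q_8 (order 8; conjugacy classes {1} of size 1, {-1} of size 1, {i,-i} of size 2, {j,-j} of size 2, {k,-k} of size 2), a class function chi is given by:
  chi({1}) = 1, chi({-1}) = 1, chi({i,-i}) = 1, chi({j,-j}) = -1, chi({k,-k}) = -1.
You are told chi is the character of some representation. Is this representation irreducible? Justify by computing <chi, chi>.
Irreducible: <chi, chi> = 1.

Solution. <chi, chi> = (1/|G|) sum_C |C| * |chi(C)|^2 = (1/8)[1*|1|^2 + 1*|1|^2 + 2*|1|^2 + 2*|-1|^2 + 2*|-1|^2]
  = (1/8)[(1) + (1) + (2) + (2) + (2)] = 8/8 = 1.
A character is irreducible iff <chi, chi> = 1, so this representation is irreducible.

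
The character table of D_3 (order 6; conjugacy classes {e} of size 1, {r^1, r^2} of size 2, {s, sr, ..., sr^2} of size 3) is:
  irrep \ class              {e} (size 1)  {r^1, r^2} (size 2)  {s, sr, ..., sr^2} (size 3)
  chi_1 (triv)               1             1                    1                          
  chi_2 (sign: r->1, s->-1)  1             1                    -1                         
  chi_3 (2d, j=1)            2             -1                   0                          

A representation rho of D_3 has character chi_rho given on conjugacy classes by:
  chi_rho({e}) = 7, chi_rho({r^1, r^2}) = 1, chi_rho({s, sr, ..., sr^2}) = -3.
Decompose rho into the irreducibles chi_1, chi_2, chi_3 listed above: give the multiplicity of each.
Multiplicities: chi_1: 0, chi_2: 3, chi_3: 2.

Use <chi_rho, chi> = (1/|G|) sum_C |C| * chi_rho(C) * conj(chi(C)) with |G| = 6 for each irreducible chi in the table:
  <chi_rho, chi_1> = (1/6)[1*(7)*conj(1) + 2*(1)*conj(1) + 3*(-3)*conj(1)]
      = (1/6)[(7) + (2) + (-9)] = 0/6 = 0
  <chi_rho, chi_2> = (1/6)[1*(7)*conj(1) + 2*(1)*conj(1) + 3*(-3)*conj(-1)]
      = (1/6)[(7) + (2) + (9)] = 18/6 = 3
  <chi_rho, chi_3> = (1/6)[1*(7)*conj(2) + 2*(1)*conj(-1) + 3*(-3)*conj(0)]
      = (1/6)[(14) + (-2) + (0)] = 12/6 = 2
Dimension check: dim(rho) = sum (mult * dim) = 0*1 + 3*1 + 2*2 = 7 = chi_rho(e) = 7.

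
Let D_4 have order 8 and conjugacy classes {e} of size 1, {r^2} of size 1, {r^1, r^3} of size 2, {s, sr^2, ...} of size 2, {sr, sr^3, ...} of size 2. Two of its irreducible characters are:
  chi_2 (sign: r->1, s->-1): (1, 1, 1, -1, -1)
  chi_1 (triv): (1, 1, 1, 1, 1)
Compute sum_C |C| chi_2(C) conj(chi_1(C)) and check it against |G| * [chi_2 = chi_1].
Sum = 0; so <chi_2, chi_1> = 0 (distinct irreducibles are orthogonal).

Derivation: Compute term by term over conjugacy classes (|C| * chi_2(C) * conj(chi_1(C))):
  1*(1)*conj(1) + 1*(1)*conj(1) + 2*(1)*conj(1) + 2*(-1)*conj(1) + 2*(-1)*conj(1)
  = (1) + (1) + (2) + (-2) + (-2)
  = 0.
Dividing by |G| = 8 gives 0/8 = 0, matching the row-orthogonality relation <chi_2, chi_1> = [chi_2 = chi_1].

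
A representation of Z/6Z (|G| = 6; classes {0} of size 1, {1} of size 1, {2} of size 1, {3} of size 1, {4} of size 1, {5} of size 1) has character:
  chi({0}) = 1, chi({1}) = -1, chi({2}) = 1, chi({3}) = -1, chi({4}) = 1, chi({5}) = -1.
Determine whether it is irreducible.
Irreducible: <chi, chi> = 1.

Reasoning: <chi, chi> = (1/|G|) sum_C |C| * |chi(C)|^2 = (1/6)[1*|1|^2 + 1*|-1|^2 + 1*|1|^2 + 1*|-1|^2 + 1*|1|^2 + 1*|-1|^2]
  = (1/6)[(1) + (1) + (1) + (1) + (1) + (1)] = 6/6 = 1.
(Exp terms are combined using exp(i*s)*conj(exp(i*t)) = exp(i*(s-t)), and sums of them are collapsed using the identity that for every m > 1 the m distinct m-th roots of unity sum to 0, e.g. 1 + exp(2*I*pi/3) + exp(-2*I*pi/3) = 0.)
A character is irreducible iff <chi, chi> = 1, so this representation is irreducible.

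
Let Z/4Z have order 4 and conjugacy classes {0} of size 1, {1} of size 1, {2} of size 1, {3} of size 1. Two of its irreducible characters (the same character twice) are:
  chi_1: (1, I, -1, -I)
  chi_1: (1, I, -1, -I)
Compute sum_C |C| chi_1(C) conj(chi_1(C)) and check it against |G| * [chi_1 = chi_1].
Sum = 4 = |G| = 4; so <chi_1, chi_1> = 1 (norm-1 confirms irreducibility).

Why: Compute term by term over conjugacy classes (|C| * chi_1(C) * conj(chi_1(C))):
  1*(1)*conj(1) + 1*(I)*conj(I) + 1*(-1)*conj(-1) + 1*(-I)*conj(-I)
  = (1) + (1) + (1) + (1)
  = 4.
(Exp terms are combined using exp(i*s)*conj(exp(i*t)) = exp(i*(s-t)), and sums of them are collapsed using the identity that for every m > 1 the m distinct m-th roots of unity sum to 0, e.g. 1 + exp(2*I*pi/3) + exp(-2*I*pi/3) = 0.)
Dividing by |G| = 4 gives 4/4 = 1, matching the row-orthogonality relation <chi_1, chi_1> = [chi_1 = chi_1].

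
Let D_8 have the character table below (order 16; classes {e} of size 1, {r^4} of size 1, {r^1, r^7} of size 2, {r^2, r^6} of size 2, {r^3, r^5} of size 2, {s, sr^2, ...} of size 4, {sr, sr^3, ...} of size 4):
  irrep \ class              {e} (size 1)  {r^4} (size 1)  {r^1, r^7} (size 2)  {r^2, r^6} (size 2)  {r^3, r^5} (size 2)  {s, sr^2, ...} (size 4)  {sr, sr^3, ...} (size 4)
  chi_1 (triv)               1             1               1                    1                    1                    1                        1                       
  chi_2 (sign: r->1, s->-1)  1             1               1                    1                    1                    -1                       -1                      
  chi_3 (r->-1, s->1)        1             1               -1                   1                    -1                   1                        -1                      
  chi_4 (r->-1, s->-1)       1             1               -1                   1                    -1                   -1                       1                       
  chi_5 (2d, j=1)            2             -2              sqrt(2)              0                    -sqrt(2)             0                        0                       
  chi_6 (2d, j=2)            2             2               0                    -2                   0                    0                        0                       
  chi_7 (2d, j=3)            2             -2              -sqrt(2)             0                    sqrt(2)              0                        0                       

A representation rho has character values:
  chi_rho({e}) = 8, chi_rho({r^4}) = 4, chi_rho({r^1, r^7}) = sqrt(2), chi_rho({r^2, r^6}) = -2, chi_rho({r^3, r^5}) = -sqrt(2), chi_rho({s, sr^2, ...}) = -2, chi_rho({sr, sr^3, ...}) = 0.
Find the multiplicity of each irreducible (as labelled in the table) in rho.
Multiplicities: chi_1: 0, chi_2: 1, chi_3: 0, chi_4: 1, chi_5: 1, chi_6: 2, chi_7: 0.

Why: Use <chi_rho, chi> = (1/|G|) sum_C |C| * chi_rho(C) * conj(chi(C)) with |G| = 16 for each irreducible chi in the table:
  <chi_rho, chi_1> = (1/16)[1*(8)*conj(1) + 1*(4)*conj(1) + 2*(sqrt(2))*conj(1) + 2*(-2)*conj(1) + 2*(-sqrt(2))*conj(1) + 4*(-2)*conj(1) + 4*(0)*conj(1)]
      = (1/16)[(8) + (4) + (2*sqrt(2)) + (-4) + (-2*sqrt(2)) + (-8) + (0)] = 0/16 = 0
  <chi_rho, chi_2> = (1/16)[1*(8)*conj(1) + 1*(4)*conj(1) + 2*(sqrt(2))*conj(1) + 2*(-2)*conj(1) + 2*(-sqrt(2))*conj(1) + 4*(-2)*conj(-1) + 4*(0)*conj(-1)]
      = (1/16)[(8) + (4) + (2*sqrt(2)) + (-4) + (-2*sqrt(2)) + (8) + (0)] = 16/16 = 1
  <chi_rho, chi_3> = (1/16)[1*(8)*conj(1) + 1*(4)*conj(1) + 2*(sqrt(2))*conj(-1) + 2*(-2)*conj(1) + 2*(-sqrt(2))*conj(-1) + 4*(-2)*conj(1) + 4*(0)*conj(-1)]
      = (1/16)[(8) + (4) + (-2*sqrt(2)) + (-4) + (2*sqrt(2)) + (-8) + (0)] = 0/16 = 0
  <chi_rho, chi_4> = (1/16)[1*(8)*conj(1) + 1*(4)*conj(1) + 2*(sqrt(2))*conj(-1) + 2*(-2)*conj(1) + 2*(-sqrt(2))*conj(-1) + 4*(-2)*conj(-1) + 4*(0)*conj(1)]
      = (1/16)[(8) + (4) + (-2*sqrt(2)) + (-4) + (2*sqrt(2)) + (8) + (0)] = 16/16 = 1
  <chi_rho, chi_5> = (1/16)[1*(8)*conj(2) + 1*(4)*conj(-2) + 2*(sqrt(2))*conj(sqrt(2)) + 2*(-2)*conj(0) + 2*(-sqrt(2))*conj(-sqrt(2)) + 4*(-2)*conj(0) + 4*(0)*conj(0)]
      = (1/16)[(16) + (-8) + (4) + (0) + (4) + (0) + (0)] = 16/16 = 1
  <chi_rho, chi_6> = (1/16)[1*(8)*conj(2) + 1*(4)*conj(2) + 2*(sqrt(2))*conj(0) + 2*(-2)*conj(-2) + 2*(-sqrt(2))*conj(0) + 4*(-2)*conj(0) + 4*(0)*conj(0)]
      = (1/16)[(16) + (8) + (0) + (8) + (0) + (0) + (0)] = 32/16 = 2
  <chi_rho, chi_7> = (1/16)[1*(8)*conj(2) + 1*(4)*conj(-2) + 2*(sqrt(2))*conj(-sqrt(2)) + 2*(-2)*conj(0) + 2*(-sqrt(2))*conj(sqrt(2)) + 4*(-2)*conj(0) + 4*(0)*conj(0)]
      = (1/16)[(16) + (-8) + (-4) + (0) + (-4) + (0) + (0)] = 0/16 = 0
Dimension check: dim(rho) = sum (mult * dim) = 0*1 + 1*1 + 0*1 + 1*1 + 1*2 + 2*2 + 0*2 = 8 = chi_rho(e) = 8.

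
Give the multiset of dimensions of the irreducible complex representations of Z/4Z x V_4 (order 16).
Dimensions: 1, 1, 1, 1, 1, 1, 1, 1, 1, 1, 1, 1, 1, 1, 1, 1

Derivation: There are 16 irreducibles (= number of conjugacy classes). Their dimensions d_i satisfy sum d_i^2 = |G| = 16: 1 + 1 + 1 + 1 + 1 + 1 + 1 + 1 + 1 + 1 + 1 + 1 + 1 + 1 + 1 + 1 = 16. (For the product with Z/4Z: each of the 4 1-dim characters of Z/4Z tensors with each irrep of V_4, giving 4 copies of each V_4-dimension.)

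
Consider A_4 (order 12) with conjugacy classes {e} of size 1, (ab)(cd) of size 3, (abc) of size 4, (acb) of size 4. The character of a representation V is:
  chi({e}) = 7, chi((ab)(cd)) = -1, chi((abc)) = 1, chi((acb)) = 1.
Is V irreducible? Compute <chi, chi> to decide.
Not irreducible (reducible): <chi, chi> = 5 > 1.

Justification: <chi, chi> = (1/|G|) sum_C |C| * |chi(C)|^2 = (1/12)[1*|7|^2 + 3*|-1|^2 + 4*|1|^2 + 4*|1|^2]
  = (1/12)[(49) + (3) + (4) + (4)] = 60/12 = 5.
(Exp terms are combined using exp(i*s)*conj(exp(i*t)) = exp(i*(s-t)), and sums of them are collapsed using the identity that for every m > 1 the m distinct m-th roots of unity sum to 0, e.g. 1 + exp(2*I*pi/3) + exp(-2*I*pi/3) = 0.)
A character is irreducible iff <chi, chi> = 1, so this representation is reducible.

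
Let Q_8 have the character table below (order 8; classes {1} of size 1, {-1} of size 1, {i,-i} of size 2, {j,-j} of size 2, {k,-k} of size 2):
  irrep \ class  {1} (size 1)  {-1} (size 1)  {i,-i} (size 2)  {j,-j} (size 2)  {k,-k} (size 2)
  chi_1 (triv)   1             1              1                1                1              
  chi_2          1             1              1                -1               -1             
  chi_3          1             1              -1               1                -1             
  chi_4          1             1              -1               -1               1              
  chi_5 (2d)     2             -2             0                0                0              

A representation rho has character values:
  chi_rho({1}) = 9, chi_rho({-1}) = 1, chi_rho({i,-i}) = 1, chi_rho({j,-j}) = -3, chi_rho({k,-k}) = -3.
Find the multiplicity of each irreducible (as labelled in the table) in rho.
Multiplicities: chi_1: 0, chi_2: 3, chi_3: 1, chi_4: 1, chi_5: 2.

Working: Use <chi_rho, chi> = (1/|G|) sum_C |C| * chi_rho(C) * conj(chi(C)) with |G| = 8 for each irreducible chi in the table:
  <chi_rho, chi_1> = (1/8)[1*(9)*conj(1) + 1*(1)*conj(1) + 2*(1)*conj(1) + 2*(-3)*conj(1) + 2*(-3)*conj(1)]
      = (1/8)[(9) + (1) + (2) + (-6) + (-6)] = 0/8 = 0
  <chi_rho, chi_2> = (1/8)[1*(9)*conj(1) + 1*(1)*conj(1) + 2*(1)*conj(1) + 2*(-3)*conj(-1) + 2*(-3)*conj(-1)]
      = (1/8)[(9) + (1) + (2) + (6) + (6)] = 24/8 = 3
  <chi_rho, chi_3> = (1/8)[1*(9)*conj(1) + 1*(1)*conj(1) + 2*(1)*conj(-1) + 2*(-3)*conj(1) + 2*(-3)*conj(-1)]
      = (1/8)[(9) + (1) + (-2) + (-6) + (6)] = 8/8 = 1
  <chi_rho, chi_4> = (1/8)[1*(9)*conj(1) + 1*(1)*conj(1) + 2*(1)*conj(-1) + 2*(-3)*conj(-1) + 2*(-3)*conj(1)]
      = (1/8)[(9) + (1) + (-2) + (6) + (-6)] = 8/8 = 1
  <chi_rho, chi_5> = (1/8)[1*(9)*conj(2) + 1*(1)*conj(-2) + 2*(1)*conj(0) + 2*(-3)*conj(0) + 2*(-3)*conj(0)]
      = (1/8)[(18) + (-2) + (0) + (0) + (0)] = 16/8 = 2
Dimension check: dim(rho) = sum (mult * dim) = 0*1 + 3*1 + 1*1 + 1*1 + 2*2 = 9 = chi_rho(e) = 9.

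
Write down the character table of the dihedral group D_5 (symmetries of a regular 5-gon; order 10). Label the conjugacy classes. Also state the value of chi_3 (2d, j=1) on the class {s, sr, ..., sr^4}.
Conjugacy classes: {e} of size 1, {r^1, r^4} of size 2, {r^2, r^3} of size 2, {s, sr, ..., sr^4} of size 5.
Character table:
  irrep \ class              {e} (size 1)  {r^1, r^4} (size 2)  {r^2, r^3} (size 2)  {s, sr, ..., sr^4} (size 5)
  chi_1 (triv)               1             1                    1                    1                          
  chi_2 (sign: r->1, s->-1)  1             1                    1                    -1                         
  chi_3 (2d, j=1)            2             -1/2 + sqrt(5)/2     -sqrt(5)/2 - 1/2     0                          
  chi_4 (2d, j=2)            2             -sqrt(5)/2 - 1/2     -1/2 + sqrt(5)/2     0                          

Spot check: chi_3 (2d, j=1) on {s, sr, ..., sr^4} = 0.

Working: D_5 has order 2*5 = 10 with 4 conjugacy classes, hence 4 irreducibles. Sum of squared dims 1 + 1 + 4 + 4 = 10 = |G|. Linear characters come from the abelianisation; the 2-dimensional irreps have character r^k -> 2*cos(2*pi*j*k/5), reflections -> 0.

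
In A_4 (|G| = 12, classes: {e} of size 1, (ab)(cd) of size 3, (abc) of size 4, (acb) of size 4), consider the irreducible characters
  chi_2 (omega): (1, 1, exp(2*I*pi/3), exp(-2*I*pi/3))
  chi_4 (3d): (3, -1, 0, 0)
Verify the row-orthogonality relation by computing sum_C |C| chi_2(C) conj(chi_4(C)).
Sum = 0; so <chi_2, chi_4> = 0 (distinct irreducibles are orthogonal).

Derivation: Compute term by term over conjugacy classes (|C| * chi_2(C) * conj(chi_4(C))):
  1*(1)*conj(3) + 3*(1)*conj(-1) + 4*(exp(2*I*pi/3))*conj(0) + 4*(exp(-2*I*pi/3))*conj(0)
  = (3) + (-3) + (0) + (0)
  = 0.
(Exp terms are combined using exp(i*s)*conj(exp(i*t)) = exp(i*(s-t)), and sums of them are collapsed using the identity that for every m > 1 the m distinct m-th roots of unity sum to 0, e.g. 1 + exp(2*I*pi/3) + exp(-2*I*pi/3) = 0.)
Dividing by |G| = 12 gives 0/12 = 0, matching the row-orthogonality relation <chi_2, chi_4> = [chi_2 = chi_4].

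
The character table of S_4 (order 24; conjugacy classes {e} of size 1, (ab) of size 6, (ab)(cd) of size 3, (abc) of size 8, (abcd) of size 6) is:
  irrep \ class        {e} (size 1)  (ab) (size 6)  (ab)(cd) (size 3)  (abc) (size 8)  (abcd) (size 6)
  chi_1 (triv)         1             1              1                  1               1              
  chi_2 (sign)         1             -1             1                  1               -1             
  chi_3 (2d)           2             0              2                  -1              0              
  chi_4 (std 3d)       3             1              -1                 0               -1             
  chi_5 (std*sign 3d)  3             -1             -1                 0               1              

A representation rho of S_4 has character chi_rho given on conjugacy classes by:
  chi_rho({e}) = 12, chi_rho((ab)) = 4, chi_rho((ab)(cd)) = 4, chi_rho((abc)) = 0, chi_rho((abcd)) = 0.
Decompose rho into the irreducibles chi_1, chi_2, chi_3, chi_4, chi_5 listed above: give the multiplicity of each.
Multiplicities: chi_1: 2, chi_2: 0, chi_3: 2, chi_4: 2, chi_5: 0.

Argument: Use <chi_rho, chi> = (1/|G|) sum_C |C| * chi_rho(C) * conj(chi(C)) with |G| = 24 for each irreducible chi in the table:
  <chi_rho, chi_1> = (1/24)[1*(12)*conj(1) + 6*(4)*conj(1) + 3*(4)*conj(1) + 8*(0)*conj(1) + 6*(0)*conj(1)]
      = (1/24)[(12) + (24) + (12) + (0) + (0)] = 48/24 = 2
  <chi_rho, chi_2> = (1/24)[1*(12)*conj(1) + 6*(4)*conj(-1) + 3*(4)*conj(1) + 8*(0)*conj(1) + 6*(0)*conj(-1)]
      = (1/24)[(12) + (-24) + (12) + (0) + (0)] = 0/24 = 0
  <chi_rho, chi_3> = (1/24)[1*(12)*conj(2) + 6*(4)*conj(0) + 3*(4)*conj(2) + 8*(0)*conj(-1) + 6*(0)*conj(0)]
      = (1/24)[(24) + (0) + (24) + (0) + (0)] = 48/24 = 2
  <chi_rho, chi_4> = (1/24)[1*(12)*conj(3) + 6*(4)*conj(1) + 3*(4)*conj(-1) + 8*(0)*conj(0) + 6*(0)*conj(-1)]
      = (1/24)[(36) + (24) + (-12) + (0) + (0)] = 48/24 = 2
  <chi_rho, chi_5> = (1/24)[1*(12)*conj(3) + 6*(4)*conj(-1) + 3*(4)*conj(-1) + 8*(0)*conj(0) + 6*(0)*conj(1)]
      = (1/24)[(36) + (-24) + (-12) + (0) + (0)] = 0/24 = 0
Dimension check: dim(rho) = sum (mult * dim) = 2*1 + 0*1 + 2*2 + 2*3 + 0*3 = 12 = chi_rho(e) = 12.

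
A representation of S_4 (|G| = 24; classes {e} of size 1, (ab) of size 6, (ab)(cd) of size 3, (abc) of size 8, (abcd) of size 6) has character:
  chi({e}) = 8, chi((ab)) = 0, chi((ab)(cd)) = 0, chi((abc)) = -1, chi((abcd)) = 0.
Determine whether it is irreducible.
Not irreducible (reducible): <chi, chi> = 3 > 1.

Explanation: <chi, chi> = (1/|G|) sum_C |C| * |chi(C)|^2 = (1/24)[1*|8|^2 + 6*|0|^2 + 3*|0|^2 + 8*|-1|^2 + 6*|0|^2]
  = (1/24)[(64) + (0) + (0) + (8) + (0)] = 72/24 = 3.
A character is irreducible iff <chi, chi> = 1, so this representation is reducible.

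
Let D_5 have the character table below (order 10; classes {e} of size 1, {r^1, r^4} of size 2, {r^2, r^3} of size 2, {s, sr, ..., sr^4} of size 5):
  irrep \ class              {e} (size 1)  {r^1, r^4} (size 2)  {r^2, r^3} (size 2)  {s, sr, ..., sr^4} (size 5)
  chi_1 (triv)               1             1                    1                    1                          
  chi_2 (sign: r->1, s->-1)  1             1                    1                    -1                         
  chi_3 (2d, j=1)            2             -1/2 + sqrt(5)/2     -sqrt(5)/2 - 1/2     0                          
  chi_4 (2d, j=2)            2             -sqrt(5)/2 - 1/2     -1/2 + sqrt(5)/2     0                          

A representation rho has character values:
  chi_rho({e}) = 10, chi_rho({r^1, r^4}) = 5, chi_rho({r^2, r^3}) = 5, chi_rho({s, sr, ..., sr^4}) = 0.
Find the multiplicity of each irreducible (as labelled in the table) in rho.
Multiplicities: chi_1: 3, chi_2: 3, chi_3: 1, chi_4: 1.

Details: Use <chi_rho, chi> = (1/|G|) sum_C |C| * chi_rho(C) * conj(chi(C)) with |G| = 10 for each irreducible chi in the table:
  <chi_rho, chi_1> = (1/10)[1*(10)*conj(1) + 2*(5)*conj(1) + 2*(5)*conj(1) + 5*(0)*conj(1)]
      = (1/10)[(10) + (10) + (10) + (0)] = 30/10 = 3
  <chi_rho, chi_2> = (1/10)[1*(10)*conj(1) + 2*(5)*conj(1) + 2*(5)*conj(1) + 5*(0)*conj(-1)]
      = (1/10)[(10) + (10) + (10) + (0)] = 30/10 = 3
  <chi_rho, chi_3> = (1/10)[1*(10)*conj(2) + 2*(5)*conj(-1/2 + sqrt(5)/2) + 2*(5)*conj(-sqrt(5)/2 - 1/2) + 5*(0)*conj(0)]
      = (1/10)[(20) + (-5 + 5*sqrt(5)) + (-5*sqrt(5) - 5) + (0)] = 10/10 = 1
  <chi_rho, chi_4> = (1/10)[1*(10)*conj(2) + 2*(5)*conj(-sqrt(5)/2 - 1/2) + 2*(5)*conj(-1/2 + sqrt(5)/2) + 5*(0)*conj(0)]
      = (1/10)[(20) + (-5*sqrt(5) - 5) + (-5 + 5*sqrt(5)) + (0)] = 10/10 = 1
Dimension check: dim(rho) = sum (mult * dim) = 3*1 + 3*1 + 1*2 + 1*2 = 10 = chi_rho(e) = 10.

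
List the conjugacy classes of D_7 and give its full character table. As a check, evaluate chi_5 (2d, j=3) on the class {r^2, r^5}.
Conjugacy classes: {e} of size 1, {r^1, r^6} of size 2, {r^2, r^5} of size 2, {r^3, r^4} of size 2, {s, sr, ..., sr^6} of size 7.
Character table:
  irrep \ class              {e} (size 1)  {r^1, r^6} (size 2)  {r^2, r^5} (size 2)  {r^3, r^4} (size 2)  {s, sr, ..., sr^6} (size 7)
  chi_1 (triv)               1             1                    1                    1                    1                          
  chi_2 (sign: r->1, s->-1)  1             1                    1                    1                    -1                         
  chi_3 (2d, j=1)            2             2*cos(2*pi/7)        -2*cos(3*pi/7)       -2*cos(pi/7)         0                          
  chi_4 (2d, j=2)            2             -2*cos(3*pi/7)       -2*cos(pi/7)         2*cos(2*pi/7)        0                          
  chi_5 (2d, j=3)            2             -2*cos(pi/7)         2*cos(2*pi/7)        -2*cos(3*pi/7)       0                          

Spot check: chi_5 (2d, j=3) on {r^2, r^5} = 2*cos(2*pi/7).

Reasoning: D_7 has order 2*7 = 14 with 5 conjugacy classes, hence 5 irreducibles. Sum of squared dims 1 + 1 + 4 + 4 + 4 = 14 = |G|. Linear characters come from the abelianisation; the 2-dimensional irreps have character r^k -> 2*cos(2*pi*j*k/7), reflections -> 0.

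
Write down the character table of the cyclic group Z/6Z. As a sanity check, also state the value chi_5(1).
Character table of Z/6Z (irreps indexed chi_0,...,chi_5 with chi_k(m) = zeta_6^(k*m), zeta_6 = exp(2*pi*i/6)):
  irrep \ class  {0} (size 1)  {1} (size 1)    {2} (size 1)    {3} (size 1)  {4} (size 1)    {5} (size 1)  
  chi_0          1             1               1               1             1               1             
  chi_1          1             exp(I*pi/3)     exp(2*I*pi/3)   -1            exp(-2*I*pi/3)  exp(-I*pi/3)  
  chi_2          1             exp(2*I*pi/3)   exp(-2*I*pi/3)  1             exp(2*I*pi/3)   exp(-2*I*pi/3)
  chi_3          1             -1              1               -1            1               -1            
  chi_4          1             exp(-2*I*pi/3)  exp(2*I*pi/3)   1             exp(-2*I*pi/3)  exp(2*I*pi/3) 
  chi_5          1             exp(-I*pi/3)    exp(-2*I*pi/3)  -1            exp(2*I*pi/3)   exp(I*pi/3)   

Spot check: chi_5(1) = zeta_6^(5*1) = zeta_6^5 = exp(-I*pi/3).

Working: Z/6Z is abelian, so all 6 irreducible complex representations are 1-dimensional. They are given by chi_k(m) = zeta_6^(k*m) for k = 0,...,5. Row orthogonality: sum_m chi_k(m) conj(chi_l(m)) = 6 * [k = l].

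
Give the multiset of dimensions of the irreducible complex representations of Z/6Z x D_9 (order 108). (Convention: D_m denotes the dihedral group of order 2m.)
Dimensions: 1, 1, 1, 1, 1, 1, 1, 1, 1, 1, 1, 1, 2, 2, 2, 2, 2, 2, 2, 2, 2, 2, 2, 2, 2, 2, 2, 2, 2, 2, 2, 2, 2, 2, 2, 2

There are 36 irreducibles (= number of conjugacy classes). Their dimensions d_i satisfy sum d_i^2 = |G| = 108: 1 + 1 + 1 + 1 + 1 + 1 + 1 + 1 + 1 + 1 + 1 + 1 + 4 + 4 + 4 + 4 + 4 + 4 + 4 + 4 + 4 + 4 + 4 + 4 + 4 + 4 + 4 + 4 + 4 + 4 + 4 + 4 + 4 + 4 + 4 + 4 = 108. (For the product with Z/6Z: each of the 6 1-dim characters of Z/6Z tensors with each irrep of D_9, giving 6 copies of each D_9-dimension.)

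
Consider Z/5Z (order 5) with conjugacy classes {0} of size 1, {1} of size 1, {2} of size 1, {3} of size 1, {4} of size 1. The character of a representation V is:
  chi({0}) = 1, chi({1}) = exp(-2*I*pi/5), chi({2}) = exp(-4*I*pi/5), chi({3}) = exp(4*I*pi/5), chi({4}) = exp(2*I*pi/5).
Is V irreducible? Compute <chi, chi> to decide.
Irreducible: <chi, chi> = 1.

Argument: <chi, chi> = (1/|G|) sum_C |C| * |chi(C)|^2 = (1/5)[1*|1|^2 + 1*|exp(-2*I*pi/5)|^2 + 1*|exp(-4*I*pi/5)|^2 + 1*|exp(4*I*pi/5)|^2 + 1*|exp(2*I*pi/5)|^2]
  = (1/5)[(1) + (1) + (1) + (1) + (1)] = 5/5 = 1.
(Exp terms are combined using exp(i*s)*conj(exp(i*t)) = exp(i*(s-t)), and sums of them are collapsed using the identity that for every m > 1 the m distinct m-th roots of unity sum to 0, e.g. 1 + exp(2*I*pi/3) + exp(-2*I*pi/3) = 0.)
A character is irreducible iff <chi, chi> = 1, so this representation is irreducible.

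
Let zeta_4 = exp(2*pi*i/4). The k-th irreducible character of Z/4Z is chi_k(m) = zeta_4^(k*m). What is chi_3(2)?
chi_3(2) = zeta_4^6 = -1

Justification: chi_3(2) = zeta_4^(3*2) = zeta_4^6. Since zeta_4^4 = 1, this equals zeta_4^2 = exp(2*pi*i*2/4) = -1.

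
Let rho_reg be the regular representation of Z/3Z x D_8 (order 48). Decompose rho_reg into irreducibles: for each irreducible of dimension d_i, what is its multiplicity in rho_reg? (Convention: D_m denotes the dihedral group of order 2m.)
Each irreducible V_i of dimension d_i appears with multiplicity d_i, i.e. rho_reg = (direct sum over all irreducibles V_i) d_i V_i. The irreducible dimensions for Z/3Z x D_8 are 1, 1, 1, 1, 1, 1, 1, 1, 1, 1, 1, 1, 2, 2, 2, 2, 2, 2, 2, 2, 2: 12 irreducibles of dimension 1, each with multiplicity 1; 9 irreducibles of dimension 2, each with multiplicity 2. Total dimension 12*1*1 + 9*2*2 = 48 = |G|.

Working: General theorem: in the regular representation of a finite group G, each irreducible appears with multiplicity equal to its dimension. Check: dim(rho_reg) = sum d_i^2 = 1 + 1 + 1 + 1 + 1 + 1 + 1 + 1 + 1 + 1 + 1 + 1 + 4 + 4 + 4 + 4 + 4 + 4 + 4 + 4 + 4 = 48 = |G|.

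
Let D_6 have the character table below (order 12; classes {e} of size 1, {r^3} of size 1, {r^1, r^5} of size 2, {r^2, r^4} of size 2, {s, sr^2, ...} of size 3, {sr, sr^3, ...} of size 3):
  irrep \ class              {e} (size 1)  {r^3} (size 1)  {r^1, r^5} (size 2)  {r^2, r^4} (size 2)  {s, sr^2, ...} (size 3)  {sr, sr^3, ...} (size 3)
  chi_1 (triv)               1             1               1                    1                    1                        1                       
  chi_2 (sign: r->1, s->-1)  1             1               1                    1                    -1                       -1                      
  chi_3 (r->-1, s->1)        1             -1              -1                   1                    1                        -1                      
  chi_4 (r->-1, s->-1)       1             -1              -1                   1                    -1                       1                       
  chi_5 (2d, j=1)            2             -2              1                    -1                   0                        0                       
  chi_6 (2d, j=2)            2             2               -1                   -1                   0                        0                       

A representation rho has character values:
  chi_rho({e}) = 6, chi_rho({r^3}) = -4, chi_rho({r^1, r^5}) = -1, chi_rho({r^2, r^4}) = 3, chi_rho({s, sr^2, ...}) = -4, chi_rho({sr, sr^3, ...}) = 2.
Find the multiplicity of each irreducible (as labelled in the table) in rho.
Multiplicities: chi_1: 0, chi_2: 1, chi_3: 0, chi_4: 3, chi_5: 1, chi_6: 0.

Working: Use <chi_rho, chi> = (1/|G|) sum_C |C| * chi_rho(C) * conj(chi(C)) with |G| = 12 for each irreducible chi in the table:
  <chi_rho, chi_1> = (1/12)[1*(6)*conj(1) + 1*(-4)*conj(1) + 2*(-1)*conj(1) + 2*(3)*conj(1) + 3*(-4)*conj(1) + 3*(2)*conj(1)]
      = (1/12)[(6) + (-4) + (-2) + (6) + (-12) + (6)] = 0/12 = 0
  <chi_rho, chi_2> = (1/12)[1*(6)*conj(1) + 1*(-4)*conj(1) + 2*(-1)*conj(1) + 2*(3)*conj(1) + 3*(-4)*conj(-1) + 3*(2)*conj(-1)]
      = (1/12)[(6) + (-4) + (-2) + (6) + (12) + (-6)] = 12/12 = 1
  <chi_rho, chi_3> = (1/12)[1*(6)*conj(1) + 1*(-4)*conj(-1) + 2*(-1)*conj(-1) + 2*(3)*conj(1) + 3*(-4)*conj(1) + 3*(2)*conj(-1)]
      = (1/12)[(6) + (4) + (2) + (6) + (-12) + (-6)] = 0/12 = 0
  <chi_rho, chi_4> = (1/12)[1*(6)*conj(1) + 1*(-4)*conj(-1) + 2*(-1)*conj(-1) + 2*(3)*conj(1) + 3*(-4)*conj(-1) + 3*(2)*conj(1)]
      = (1/12)[(6) + (4) + (2) + (6) + (12) + (6)] = 36/12 = 3
  <chi_rho, chi_5> = (1/12)[1*(6)*conj(2) + 1*(-4)*conj(-2) + 2*(-1)*conj(1) + 2*(3)*conj(-1) + 3*(-4)*conj(0) + 3*(2)*conj(0)]
      = (1/12)[(12) + (8) + (-2) + (-6) + (0) + (0)] = 12/12 = 1
  <chi_rho, chi_6> = (1/12)[1*(6)*conj(2) + 1*(-4)*conj(2) + 2*(-1)*conj(-1) + 2*(3)*conj(-1) + 3*(-4)*conj(0) + 3*(2)*conj(0)]
      = (1/12)[(12) + (-8) + (2) + (-6) + (0) + (0)] = 0/12 = 0
Dimension check: dim(rho) = sum (mult * dim) = 0*1 + 1*1 + 0*1 + 3*1 + 1*2 + 0*2 = 6 = chi_rho(e) = 6.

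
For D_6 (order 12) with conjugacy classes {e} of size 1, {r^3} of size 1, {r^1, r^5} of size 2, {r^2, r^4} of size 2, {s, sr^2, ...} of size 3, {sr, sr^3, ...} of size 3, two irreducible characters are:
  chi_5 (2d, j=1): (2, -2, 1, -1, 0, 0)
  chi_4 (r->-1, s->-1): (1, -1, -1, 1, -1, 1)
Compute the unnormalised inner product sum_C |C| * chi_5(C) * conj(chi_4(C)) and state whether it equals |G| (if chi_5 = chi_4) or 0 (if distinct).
Sum = 0; so <chi_5, chi_4> = 0 (distinct irreducibles are orthogonal).

Derivation: Compute term by term over conjugacy classes (|C| * chi_5(C) * conj(chi_4(C))):
  1*(2)*conj(1) + 1*(-2)*conj(-1) + 2*(1)*conj(-1) + 2*(-1)*conj(1) + 3*(0)*conj(-1) + 3*(0)*conj(1)
  = (2) + (2) + (-2) + (-2) + (0) + (0)
  = 0.
Dividing by |G| = 12 gives 0/12 = 0, matching the row-orthogonality relation <chi_5, chi_4> = [chi_5 = chi_4].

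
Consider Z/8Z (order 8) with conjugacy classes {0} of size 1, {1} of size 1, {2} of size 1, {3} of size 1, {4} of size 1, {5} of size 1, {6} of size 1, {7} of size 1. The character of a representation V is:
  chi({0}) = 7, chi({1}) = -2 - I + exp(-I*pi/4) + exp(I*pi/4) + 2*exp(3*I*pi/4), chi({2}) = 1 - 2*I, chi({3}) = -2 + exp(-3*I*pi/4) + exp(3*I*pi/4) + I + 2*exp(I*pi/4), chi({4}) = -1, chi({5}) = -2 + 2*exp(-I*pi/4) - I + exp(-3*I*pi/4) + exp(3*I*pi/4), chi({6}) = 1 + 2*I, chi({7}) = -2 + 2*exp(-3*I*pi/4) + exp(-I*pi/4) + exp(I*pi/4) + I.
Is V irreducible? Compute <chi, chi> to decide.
Not irreducible (reducible): <chi, chi> = 11 > 1.

Solution. <chi, chi> = (1/|G|) sum_C |C| * |chi(C)|^2 = (1/8)[1*|7|^2 + 1*|-2 - I + exp(-I*pi/4) + exp(I*pi/4) + 2*exp(3*I*pi/4)|^2 + 1*|1 - 2*I|^2 + 1*|-2 + exp(-3*I*pi/4) + exp(3*I*pi/4) + I + 2*exp(I*pi/4)|^2 + 1*|-1|^2 + 1*|-2 + 2*exp(-I*pi/4) - I + exp(-3*I*pi/4) + exp(3*I*pi/4)|^2 + 1*|1 + 2*I|^2 + 1*|-2 + 2*exp(-3*I*pi/4) + exp(-I*pi/4) + exp(I*pi/4) + I|^2]
  = (1/8)[(49) + (7 - 4*exp(I*pi/4) - 4*exp(3*I*pi/4) - 2*exp(-3*I*pi/4) - 6*exp(-I*pi/4)) + (5) + (7 - 6*exp(3*I*pi/4) - 2*exp(I*pi/4) - 4*exp(-I*pi/4) - 4*exp(-3*I*pi/4)) + (1) + (7 - 6*exp(3*I*pi/4) - 2*exp(I*pi/4) - 4*exp(-I*pi/4) - 4*exp(-3*I*pi/4)) + (5) + (7 - 4*exp(I*pi/4) - 4*exp(3*I*pi/4) - 2*exp(-3*I*pi/4) - 6*exp(-I*pi/4))] = 88/8 = 11.
(Exp terms are combined using exp(i*s)*conj(exp(i*t)) = exp(i*(s-t)), and sums of them are collapsed using the identity that for every m > 1 the m distinct m-th roots of unity sum to 0, e.g. 1 + exp(2*I*pi/3) + exp(-2*I*pi/3) = 0.)
A character is irreducible iff <chi, chi> = 1, so this representation is reducible.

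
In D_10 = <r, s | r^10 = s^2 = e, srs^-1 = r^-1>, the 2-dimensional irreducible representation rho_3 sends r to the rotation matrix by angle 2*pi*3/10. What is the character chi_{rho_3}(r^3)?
chi_{rho_3}(r^3) = 2*cos(2*pi*3*3/10) = 1/2 + sqrt(5)/2

Explanation: rho_3(r^3) is rotation by angle 2*pi*3*3/10, whose trace is 2*cos(2*pi*3*3/10) = 1/2 + sqrt(5)/2.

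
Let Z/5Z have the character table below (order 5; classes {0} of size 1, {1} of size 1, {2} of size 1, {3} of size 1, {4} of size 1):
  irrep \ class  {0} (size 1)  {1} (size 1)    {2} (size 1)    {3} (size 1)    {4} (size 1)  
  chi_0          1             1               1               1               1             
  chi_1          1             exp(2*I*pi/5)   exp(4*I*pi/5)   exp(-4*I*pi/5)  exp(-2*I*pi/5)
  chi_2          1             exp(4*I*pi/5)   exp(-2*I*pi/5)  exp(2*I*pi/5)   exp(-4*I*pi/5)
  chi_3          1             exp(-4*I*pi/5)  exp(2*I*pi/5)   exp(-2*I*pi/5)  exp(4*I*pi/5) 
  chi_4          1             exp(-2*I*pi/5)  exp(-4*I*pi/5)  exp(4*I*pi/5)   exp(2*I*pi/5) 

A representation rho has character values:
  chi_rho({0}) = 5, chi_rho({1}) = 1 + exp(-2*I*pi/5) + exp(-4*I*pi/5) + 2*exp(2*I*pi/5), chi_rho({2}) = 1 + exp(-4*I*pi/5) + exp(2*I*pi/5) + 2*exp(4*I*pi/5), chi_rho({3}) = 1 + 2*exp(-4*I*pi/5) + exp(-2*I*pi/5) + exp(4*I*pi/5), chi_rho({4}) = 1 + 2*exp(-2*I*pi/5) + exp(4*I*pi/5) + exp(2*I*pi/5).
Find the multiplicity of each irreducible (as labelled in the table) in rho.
Multiplicities: chi_0: 1, chi_1: 2, chi_2: 0, chi_3: 1, chi_4: 1.

Reasoning: Use <chi_rho, chi> = (1/|G|) sum_C |C| * chi_rho(C) * conj(chi(C)) with |G| = 5 for each irreducible chi in the table:
  <chi_rho, chi_0> = (1/5)[1*(5)*conj(1) + 1*(1 + exp(-2*I*pi/5) + exp(-4*I*pi/5) + 2*exp(2*I*pi/5))*conj(1) + 1*(1 + exp(-4*I*pi/5) + exp(2*I*pi/5) + 2*exp(4*I*pi/5))*conj(1) + 1*(1 + 2*exp(-4*I*pi/5) + exp(-2*I*pi/5) + exp(4*I*pi/5))*conj(1) + 1*(1 + 2*exp(-2*I*pi/5) + exp(4*I*pi/5) + exp(2*I*pi/5))*conj(1)]
      = (1/5)[(5) + (1 + exp(-2*I*pi/5) + exp(-4*I*pi/5) + 2*exp(2*I*pi/5)) + (1 + exp(-4*I*pi/5) + exp(2*I*pi/5) + 2*exp(4*I*pi/5)) + (1 + 2*exp(-4*I*pi/5) + exp(-2*I*pi/5) + exp(4*I*pi/5)) + (1 + 2*exp(-2*I*pi/5) + exp(4*I*pi/5) + exp(2*I*pi/5))] = 5/5 = 1
  <chi_rho, chi_1> = (1/5)[1*(5)*conj(1) + 1*(1 + exp(-2*I*pi/5) + exp(-4*I*pi/5) + 2*exp(2*I*pi/5))*conj(exp(2*I*pi/5)) + 1*(1 + exp(-4*I*pi/5) + exp(2*I*pi/5) + 2*exp(4*I*pi/5))*conj(exp(4*I*pi/5)) + 1*(1 + 2*exp(-4*I*pi/5) + exp(-2*I*pi/5) + exp(4*I*pi/5))*conj(exp(-4*I*pi/5)) + 1*(1 + 2*exp(-2*I*pi/5) + exp(4*I*pi/5) + exp(2*I*pi/5))*conj(exp(-2*I*pi/5))]
      = (1/5)[(5) + (2 + exp(-2*I*pi/5) + exp(-4*I*pi/5) + exp(4*I*pi/5)) + (2 + exp(-2*I*pi/5) + exp(-4*I*pi/5) + exp(2*I*pi/5)) + (2 + exp(-2*I*pi/5) + exp(4*I*pi/5) + exp(2*I*pi/5)) + (2 + exp(-4*I*pi/5) + exp(4*I*pi/5) + exp(2*I*pi/5))] = 10/5 = 2
  <chi_rho, chi_2> = (1/5)[1*(5)*conj(1) + 1*(1 + exp(-2*I*pi/5) + exp(-4*I*pi/5) + 2*exp(2*I*pi/5))*conj(exp(4*I*pi/5)) + 1*(1 + exp(-4*I*pi/5) + exp(2*I*pi/5) + 2*exp(4*I*pi/5))*conj(exp(-2*I*pi/5)) + 1*(1 + 2*exp(-4*I*pi/5) + exp(-2*I*pi/5) + exp(4*I*pi/5))*conj(exp(2*I*pi/5)) + 1*(1 + 2*exp(-2*I*pi/5) + exp(4*I*pi/5) + exp(2*I*pi/5))*conj(exp(-4*I*pi/5))]
      = (1/5)[(5) + (2*exp(-2*I*pi/5) + exp(-4*I*pi/5) + exp(4*I*pi/5) + exp(2*I*pi/5)) + (2*exp(-4*I*pi/5) + exp(-2*I*pi/5) + exp(4*I*pi/5) + exp(2*I*pi/5)) + (exp(-2*I*pi/5) + exp(-4*I*pi/5) + exp(2*I*pi/5) + 2*exp(4*I*pi/5)) + (exp(-2*I*pi/5) + exp(-4*I*pi/5) + exp(4*I*pi/5) + 2*exp(2*I*pi/5))] = 0/5 = 0
  <chi_rho, chi_3> = (1/5)[1*(5)*conj(1) + 1*(1 + exp(-2*I*pi/5) + exp(-4*I*pi/5) + 2*exp(2*I*pi/5))*conj(exp(-4*I*pi/5)) + 1*(1 + exp(-4*I*pi/5) + exp(2*I*pi/5) + 2*exp(4*I*pi/5))*conj(exp(2*I*pi/5)) + 1*(1 + 2*exp(-4*I*pi/5) + exp(-2*I*pi/5) + exp(4*I*pi/5))*conj(exp(-2*I*pi/5)) + 1*(1 + 2*exp(-2*I*pi/5) + exp(4*I*pi/5) + exp(2*I*pi/5))*conj(exp(4*I*pi/5))]
      = (1/5)[(5) + (1 + 2*exp(-4*I*pi/5) + exp(4*I*pi/5) + exp(2*I*pi/5)) + (1 + exp(-2*I*pi/5) + exp(4*I*pi/5) + 2*exp(2*I*pi/5)) + (1 + 2*exp(-2*I*pi/5) + exp(-4*I*pi/5) + exp(2*I*pi/5)) + (1 + exp(-2*I*pi/5) + exp(-4*I*pi/5) + 2*exp(4*I*pi/5))] = 5/5 = 1
  <chi_rho, chi_4> = (1/5)[1*(5)*conj(1) + 1*(1 + exp(-2*I*pi/5) + exp(-4*I*pi/5) + 2*exp(2*I*pi/5))*conj(exp(-2*I*pi/5)) + 1*(1 + exp(-4*I*pi/5) + exp(2*I*pi/5) + 2*exp(4*I*pi/5))*conj(exp(-4*I*pi/5)) + 1*(1 + 2*exp(-4*I*pi/5) + exp(-2*I*pi/5) + exp(4*I*pi/5))*conj(exp(4*I*pi/5)) + 1*(1 + 2*exp(-2*I*pi/5) + exp(4*I*pi/5) + exp(2*I*pi/5))*conj(exp(2*I*pi/5))]
      = (1/5)[(5) + (1 + exp(-2*I*pi/5) + exp(2*I*pi/5) + 2*exp(4*I*pi/5)) + (1 + 2*exp(-2*I*pi/5) + exp(-4*I*pi/5) + exp(4*I*pi/5)) + (1 + exp(-4*I*pi/5) + exp(4*I*pi/5) + 2*exp(2*I*pi/5)) + (1 + 2*exp(-4*I*pi/5) + exp(-2*I*pi/5) + exp(2*I*pi/5))] = 5/5 = 1
(Exp terms are combined using exp(i*s)*conj(exp(i*t)) = exp(i*(s-t)), and sums of them are collapsed using the identity that for every m > 1 the m distinct m-th roots of unity sum to 0, e.g. 1 + exp(2*I*pi/3) + exp(-2*I*pi/3) = 0.)
Dimension check: dim(rho) = sum (mult * dim) = 1*1 + 2*1 + 0*1 + 1*1 + 1*1 = 5 = chi_rho(e) = 5.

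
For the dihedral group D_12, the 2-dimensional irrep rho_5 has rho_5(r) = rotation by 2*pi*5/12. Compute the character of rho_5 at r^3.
chi_{rho_5}(r^3) = 2*cos(2*pi*5*3/12) = 0

Working: rho_5(r^3) is rotation by angle 2*pi*5*3/12, whose trace is 2*cos(2*pi*5*3/12) = 0.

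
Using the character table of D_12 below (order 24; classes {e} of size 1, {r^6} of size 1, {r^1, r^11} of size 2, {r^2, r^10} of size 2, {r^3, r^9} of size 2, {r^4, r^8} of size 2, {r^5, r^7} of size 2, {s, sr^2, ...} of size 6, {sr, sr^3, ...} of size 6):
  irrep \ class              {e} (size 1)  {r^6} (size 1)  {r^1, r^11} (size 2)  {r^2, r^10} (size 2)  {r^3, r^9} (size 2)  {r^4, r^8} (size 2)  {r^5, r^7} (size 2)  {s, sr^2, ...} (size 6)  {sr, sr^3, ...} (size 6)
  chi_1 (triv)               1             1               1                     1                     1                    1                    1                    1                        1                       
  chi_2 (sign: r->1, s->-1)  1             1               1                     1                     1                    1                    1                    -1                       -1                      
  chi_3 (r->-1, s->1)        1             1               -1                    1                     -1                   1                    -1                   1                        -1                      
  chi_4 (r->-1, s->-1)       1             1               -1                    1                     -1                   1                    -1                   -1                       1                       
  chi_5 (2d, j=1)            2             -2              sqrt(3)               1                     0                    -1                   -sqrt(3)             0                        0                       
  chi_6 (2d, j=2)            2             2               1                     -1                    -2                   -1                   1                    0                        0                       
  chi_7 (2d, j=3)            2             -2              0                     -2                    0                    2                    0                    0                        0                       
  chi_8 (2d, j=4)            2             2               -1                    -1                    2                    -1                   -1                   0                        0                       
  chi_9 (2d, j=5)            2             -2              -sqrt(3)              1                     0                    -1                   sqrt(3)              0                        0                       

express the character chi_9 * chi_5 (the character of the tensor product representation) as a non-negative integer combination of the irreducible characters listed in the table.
chi_9 tensor chi_5 = chi_3 + chi_4 + chi_8 (all other irreducibles have multiplicity 0).

Argument: The character of a tensor product is the pointwise product (chi_9 * chi_5)(C) = chi_9(C) * chi_5(C):
  {e}: (2)*(2), {r^6}: (-2)*(-2), {r^1, r^11}: (-sqrt(3))*(sqrt(3)), {r^2, r^10}: (1)*(1), {r^3, r^9}: (0)*(0), {r^4, r^8}: (-1)*(-1), {r^5, r^7}: (sqrt(3))*(-sqrt(3)), {s, sr^2, ...}: (0)*(0), {sr, sr^3, ...}: (0)*(0)
so (chi_9 * chi_5) takes values
  {e} -> 4, {r^6} -> 4, {r^1, r^11} -> -3, {r^2, r^10} -> 1, {r^3, r^9} -> 0, {r^4, r^8} -> 1, {r^5, r^7} -> -3, {s, sr^2, ...} -> 0, {sr, sr^3, ...} -> 0.
Now take the inner product of this character with each irreducible chi from the table, <chi_9*chi_5, chi> = (1/24) sum_C |C| (chi_9*chi_5)(C) conj(chi(C)):
  <chi_9*chi_5, chi_1> = (1/24)[1*(4)*conj(1) + 1*(4)*conj(1) + 2*(-3)*conj(1) + 2*(1)*conj(1) + 2*(0)*conj(1) + 2*(1)*conj(1) + 2*(-3)*conj(1) + 6*(0)*conj(1) + 6*(0)*conj(1)]
      = (1/24)[(4) + (4) + (-6) + (2) + (0) + (2) + (-6) + (0) + (0)] = 0/24 = 0
  <chi_9*chi_5, chi_2> = (1/24)[1*(4)*conj(1) + 1*(4)*conj(1) + 2*(-3)*conj(1) + 2*(1)*conj(1) + 2*(0)*conj(1) + 2*(1)*conj(1) + 2*(-3)*conj(1) + 6*(0)*conj(-1) + 6*(0)*conj(-1)]
      = (1/24)[(4) + (4) + (-6) + (2) + (0) + (2) + (-6) + (0) + (0)] = 0/24 = 0
  <chi_9*chi_5, chi_3> = (1/24)[1*(4)*conj(1) + 1*(4)*conj(1) + 2*(-3)*conj(-1) + 2*(1)*conj(1) + 2*(0)*conj(-1) + 2*(1)*conj(1) + 2*(-3)*conj(-1) + 6*(0)*conj(1) + 6*(0)*conj(-1)]
      = (1/24)[(4) + (4) + (6) + (2) + (0) + (2) + (6) + (0) + (0)] = 24/24 = 1
  <chi_9*chi_5, chi_4> = (1/24)[1*(4)*conj(1) + 1*(4)*conj(1) + 2*(-3)*conj(-1) + 2*(1)*conj(1) + 2*(0)*conj(-1) + 2*(1)*conj(1) + 2*(-3)*conj(-1) + 6*(0)*conj(-1) + 6*(0)*conj(1)]
      = (1/24)[(4) + (4) + (6) + (2) + (0) + (2) + (6) + (0) + (0)] = 24/24 = 1
  <chi_9*chi_5, chi_5> = (1/24)[1*(4)*conj(2) + 1*(4)*conj(-2) + 2*(-3)*conj(sqrt(3)) + 2*(1)*conj(1) + 2*(0)*conj(0) + 2*(1)*conj(-1) + 2*(-3)*conj(-sqrt(3)) + 6*(0)*conj(0) + 6*(0)*conj(0)]
      = (1/24)[(8) + (-8) + (-6*sqrt(3)) + (2) + (0) + (-2) + (6*sqrt(3)) + (0) + (0)] = 0/24 = 0
  <chi_9*chi_5, chi_6> = (1/24)[1*(4)*conj(2) + 1*(4)*conj(2) + 2*(-3)*conj(1) + 2*(1)*conj(-1) + 2*(0)*conj(-2) + 2*(1)*conj(-1) + 2*(-3)*conj(1) + 6*(0)*conj(0) + 6*(0)*conj(0)]
      = (1/24)[(8) + (8) + (-6) + (-2) + (0) + (-2) + (-6) + (0) + (0)] = 0/24 = 0
  <chi_9*chi_5, chi_7> = (1/24)[1*(4)*conj(2) + 1*(4)*conj(-2) + 2*(-3)*conj(0) + 2*(1)*conj(-2) + 2*(0)*conj(0) + 2*(1)*conj(2) + 2*(-3)*conj(0) + 6*(0)*conj(0) + 6*(0)*conj(0)]
      = (1/24)[(8) + (-8) + (0) + (-4) + (0) + (4) + (0) + (0) + (0)] = 0/24 = 0
  <chi_9*chi_5, chi_8> = (1/24)[1*(4)*conj(2) + 1*(4)*conj(2) + 2*(-3)*conj(-1) + 2*(1)*conj(-1) + 2*(0)*conj(2) + 2*(1)*conj(-1) + 2*(-3)*conj(-1) + 6*(0)*conj(0) + 6*(0)*conj(0)]
      = (1/24)[(8) + (8) + (6) + (-2) + (0) + (-2) + (6) + (0) + (0)] = 24/24 = 1
  <chi_9*chi_5, chi_9> = (1/24)[1*(4)*conj(2) + 1*(4)*conj(-2) + 2*(-3)*conj(-sqrt(3)) + 2*(1)*conj(1) + 2*(0)*conj(0) + 2*(1)*conj(-1) + 2*(-3)*conj(sqrt(3)) + 6*(0)*conj(0) + 6*(0)*conj(0)]
      = (1/24)[(8) + (-8) + (6*sqrt(3)) + (2) + (0) + (-2) + (-6*sqrt(3)) + (0) + (0)] = 0/24 = 0
Hence the multiplicities are chi_3: 1, chi_4: 1, chi_8: 1. Dimension check: dim(chi_9)*dim(chi_5) = 2*2 = 4 and sum (mult * dim) = 1*1 + 1*1 + 1*2 = 4.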